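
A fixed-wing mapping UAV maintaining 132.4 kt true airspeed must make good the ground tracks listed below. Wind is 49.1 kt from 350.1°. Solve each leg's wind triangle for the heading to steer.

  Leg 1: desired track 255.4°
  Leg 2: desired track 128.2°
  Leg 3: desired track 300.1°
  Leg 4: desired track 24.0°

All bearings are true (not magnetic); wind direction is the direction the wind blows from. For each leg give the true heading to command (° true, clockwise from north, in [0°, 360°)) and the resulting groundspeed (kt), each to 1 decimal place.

Leg 1: desired track 255.4°; wind correction +21.7° → command heading 277.1°, groundspeed 127.0 kt
Leg 2: desired track 128.2°; wind correction -14.3° → command heading 113.9°, groundspeed 164.8 kt
Leg 3: desired track 300.1°; wind correction +16.5° → command heading 316.6°, groundspeed 95.4 kt
Leg 4: desired track 24.0°; wind correction -11.9° → command heading 12.1°, groundspeed 88.8 kt

Leg 1: heading=277.1°, groundspeed=127.0 kt
Leg 2: heading=113.9°, groundspeed=164.8 kt
Leg 3: heading=316.6°, groundspeed=95.4 kt
Leg 4: heading=12.1°, groundspeed=88.8 kt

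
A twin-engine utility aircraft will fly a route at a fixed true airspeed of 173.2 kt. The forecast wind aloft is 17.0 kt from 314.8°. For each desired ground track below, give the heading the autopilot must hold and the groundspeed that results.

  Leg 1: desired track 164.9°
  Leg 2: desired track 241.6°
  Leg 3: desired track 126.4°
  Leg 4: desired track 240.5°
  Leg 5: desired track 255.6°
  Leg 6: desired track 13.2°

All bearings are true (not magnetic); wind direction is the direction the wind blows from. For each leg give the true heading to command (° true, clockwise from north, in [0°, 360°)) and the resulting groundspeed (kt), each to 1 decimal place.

Leg 1: desired track 164.9°; wind correction +2.8° → command heading 167.7°, groundspeed 187.7 kt
Leg 2: desired track 241.6°; wind correction +5.4° → command heading 247.0°, groundspeed 167.5 kt
Leg 3: desired track 126.4°; wind correction -0.8° → command heading 125.6°, groundspeed 190.0 kt
Leg 4: desired track 240.5°; wind correction +5.4° → command heading 245.9°, groundspeed 167.8 kt
Leg 5: desired track 255.6°; wind correction +4.8° → command heading 260.4°, groundspeed 163.9 kt
Leg 6: desired track 13.2°; wind correction -4.8° → command heading 8.4°, groundspeed 163.7 kt

Leg 1: heading=167.7°, groundspeed=187.7 kt
Leg 2: heading=247.0°, groundspeed=167.5 kt
Leg 3: heading=125.6°, groundspeed=190.0 kt
Leg 4: heading=245.9°, groundspeed=167.8 kt
Leg 5: heading=260.4°, groundspeed=163.9 kt
Leg 6: heading=8.4°, groundspeed=163.7 kt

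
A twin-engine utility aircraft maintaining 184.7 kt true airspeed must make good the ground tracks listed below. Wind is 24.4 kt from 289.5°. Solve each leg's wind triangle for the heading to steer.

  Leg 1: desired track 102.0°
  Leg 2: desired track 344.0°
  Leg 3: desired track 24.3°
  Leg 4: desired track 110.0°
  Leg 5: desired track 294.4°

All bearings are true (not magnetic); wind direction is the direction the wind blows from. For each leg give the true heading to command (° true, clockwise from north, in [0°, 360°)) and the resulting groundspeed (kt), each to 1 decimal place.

Leg 1: heading=101.0°, groundspeed=208.9 kt
Leg 2: heading=337.8°, groundspeed=169.5 kt
Leg 3: heading=16.7°, groundspeed=185.1 kt
Leg 4: heading=110.1°, groundspeed=209.1 kt
Leg 5: heading=293.8°, groundspeed=160.4 kt

Leg 1: desired track 102.0°; wind correction -1.0° → command heading 101.0°, groundspeed 208.9 kt
Leg 2: desired track 344.0°; wind correction -6.2° → command heading 337.8°, groundspeed 169.5 kt
Leg 3: desired track 24.3°; wind correction -7.6° → command heading 16.7°, groundspeed 185.1 kt
Leg 4: desired track 110.0°; wind correction +0.1° → command heading 110.1°, groundspeed 209.1 kt
Leg 5: desired track 294.4°; wind correction -0.6° → command heading 293.8°, groundspeed 160.4 kt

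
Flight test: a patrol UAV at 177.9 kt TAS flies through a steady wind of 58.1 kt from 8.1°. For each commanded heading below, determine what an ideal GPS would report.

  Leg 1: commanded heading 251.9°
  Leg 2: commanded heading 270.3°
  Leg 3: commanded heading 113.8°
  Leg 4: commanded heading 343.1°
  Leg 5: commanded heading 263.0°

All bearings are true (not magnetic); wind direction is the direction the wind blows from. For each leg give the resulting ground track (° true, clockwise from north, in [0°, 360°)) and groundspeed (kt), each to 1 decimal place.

Leg 1: heading 251.9°; drift -14.4° → track 237.5°, groundspeed 210.1 kt
Leg 2: heading 270.3°; drift -17.2° → track 253.1°, groundspeed 194.5 kt
Leg 3: heading 113.8°; drift +16.1° → track 129.9°, groundspeed 201.5 kt
Leg 4: heading 343.1°; drift -11.1° → track 332.0°, groundspeed 127.6 kt
Leg 5: heading 263.0°; drift -16.2° → track 246.8°, groundspeed 201.0 kt

Leg 1: track=237.5°, groundspeed=210.1 kt
Leg 2: track=253.1°, groundspeed=194.5 kt
Leg 3: track=129.9°, groundspeed=201.5 kt
Leg 4: track=332.0°, groundspeed=127.6 kt
Leg 5: track=246.8°, groundspeed=201.0 kt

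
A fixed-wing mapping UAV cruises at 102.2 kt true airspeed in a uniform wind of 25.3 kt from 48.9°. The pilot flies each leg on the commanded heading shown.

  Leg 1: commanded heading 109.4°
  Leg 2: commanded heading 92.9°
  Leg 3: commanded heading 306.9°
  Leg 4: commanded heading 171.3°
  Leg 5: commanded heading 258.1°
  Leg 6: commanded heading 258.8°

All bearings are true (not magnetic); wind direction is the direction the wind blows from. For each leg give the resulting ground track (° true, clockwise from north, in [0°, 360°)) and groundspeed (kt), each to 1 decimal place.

Leg 1: heading 109.4°; drift +13.8° → track 123.2°, groundspeed 92.4 kt
Leg 2: heading 92.9°; drift +11.8° → track 104.7°, groundspeed 85.8 kt
Leg 3: heading 306.9°; drift -13.0° → track 293.9°, groundspeed 110.3 kt
Leg 4: heading 171.3°; drift +10.5° → track 181.8°, groundspeed 117.7 kt
Leg 5: heading 258.1°; drift -5.7° → track 252.4°, groundspeed 124.9 kt
Leg 6: heading 258.8°; drift -5.8° → track 253.0°, groundspeed 124.8 kt

Leg 1: track=123.2°, groundspeed=92.4 kt
Leg 2: track=104.7°, groundspeed=85.8 kt
Leg 3: track=293.9°, groundspeed=110.3 kt
Leg 4: track=181.8°, groundspeed=117.7 kt
Leg 5: track=252.4°, groundspeed=124.9 kt
Leg 6: track=253.0°, groundspeed=124.8 kt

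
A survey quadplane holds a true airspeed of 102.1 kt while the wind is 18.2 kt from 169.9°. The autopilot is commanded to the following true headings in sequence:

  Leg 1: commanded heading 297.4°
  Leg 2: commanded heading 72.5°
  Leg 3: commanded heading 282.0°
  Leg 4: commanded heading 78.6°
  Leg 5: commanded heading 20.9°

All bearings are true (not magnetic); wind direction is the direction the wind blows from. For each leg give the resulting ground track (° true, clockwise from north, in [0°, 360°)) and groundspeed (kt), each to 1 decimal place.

Leg 1: heading 297.4°; drift +7.3° → track 304.7°, groundspeed 114.1 kt
Leg 2: heading 72.5°; drift -9.8° → track 62.7°, groundspeed 106.0 kt
Leg 3: heading 282.0°; drift +8.8° → track 290.8°, groundspeed 110.2 kt
Leg 4: heading 78.6°; drift -10.1° → track 68.5°, groundspeed 104.1 kt
Leg 5: heading 20.9°; drift -4.6° → track 16.3°, groundspeed 118.1 kt

Leg 1: track=304.7°, groundspeed=114.1 kt
Leg 2: track=62.7°, groundspeed=106.0 kt
Leg 3: track=290.8°, groundspeed=110.2 kt
Leg 4: track=68.5°, groundspeed=104.1 kt
Leg 5: track=16.3°, groundspeed=118.1 kt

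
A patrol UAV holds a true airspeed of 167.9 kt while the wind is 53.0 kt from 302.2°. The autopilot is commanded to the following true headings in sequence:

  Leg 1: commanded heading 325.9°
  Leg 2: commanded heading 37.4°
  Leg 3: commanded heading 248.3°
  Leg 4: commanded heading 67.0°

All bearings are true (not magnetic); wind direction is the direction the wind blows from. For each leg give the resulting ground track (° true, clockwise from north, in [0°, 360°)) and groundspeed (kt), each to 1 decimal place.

Leg 1: track=336.0°, groundspeed=121.3 kt
Leg 2: track=54.4°, groundspeed=180.6 kt
Leg 3: track=230.9°, groundspeed=143.2 kt
Leg 4: track=79.4°, groundspeed=202.9 kt

Leg 1: heading 325.9°; drift +10.1° → track 336.0°, groundspeed 121.3 kt
Leg 2: heading 37.4°; drift +17.0° → track 54.4°, groundspeed 180.6 kt
Leg 3: heading 248.3°; drift -17.4° → track 230.9°, groundspeed 143.2 kt
Leg 4: heading 67.0°; drift +12.4° → track 79.4°, groundspeed 202.9 kt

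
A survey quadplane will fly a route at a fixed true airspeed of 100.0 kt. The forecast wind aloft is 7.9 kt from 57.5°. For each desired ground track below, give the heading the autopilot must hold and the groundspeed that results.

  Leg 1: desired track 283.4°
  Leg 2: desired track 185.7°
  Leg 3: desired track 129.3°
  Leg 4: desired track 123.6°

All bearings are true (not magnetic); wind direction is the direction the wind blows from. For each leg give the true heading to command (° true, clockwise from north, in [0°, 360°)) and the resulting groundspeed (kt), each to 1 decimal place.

Leg 1: heading=286.7°, groundspeed=105.3 kt
Leg 2: heading=182.1°, groundspeed=104.7 kt
Leg 3: heading=125.0°, groundspeed=97.3 kt
Leg 4: heading=119.5°, groundspeed=96.5 kt

Leg 1: desired track 283.4°; wind correction +3.3° → command heading 286.7°, groundspeed 105.3 kt
Leg 2: desired track 185.7°; wind correction -3.6° → command heading 182.1°, groundspeed 104.7 kt
Leg 3: desired track 129.3°; wind correction -4.3° → command heading 125.0°, groundspeed 97.3 kt
Leg 4: desired track 123.6°; wind correction -4.1° → command heading 119.5°, groundspeed 96.5 kt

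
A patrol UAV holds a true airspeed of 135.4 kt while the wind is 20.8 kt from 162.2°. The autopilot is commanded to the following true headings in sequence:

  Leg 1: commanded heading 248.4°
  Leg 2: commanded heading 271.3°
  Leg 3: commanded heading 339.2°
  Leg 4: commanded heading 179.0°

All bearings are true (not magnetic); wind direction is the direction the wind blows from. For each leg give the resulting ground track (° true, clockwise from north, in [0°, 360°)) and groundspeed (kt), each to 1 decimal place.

Leg 1: track=257.2°, groundspeed=135.6 kt
Leg 2: track=279.2°, groundspeed=143.6 kt
Leg 3: track=339.6°, groundspeed=156.2 kt
Leg 4: track=182.0°, groundspeed=115.6 kt

Leg 1: heading 248.4°; drift +8.8° → track 257.2°, groundspeed 135.6 kt
Leg 2: heading 271.3°; drift +7.9° → track 279.2°, groundspeed 143.6 kt
Leg 3: heading 339.2°; drift +0.4° → track 339.6°, groundspeed 156.2 kt
Leg 4: heading 179.0°; drift +3.0° → track 182.0°, groundspeed 115.6 kt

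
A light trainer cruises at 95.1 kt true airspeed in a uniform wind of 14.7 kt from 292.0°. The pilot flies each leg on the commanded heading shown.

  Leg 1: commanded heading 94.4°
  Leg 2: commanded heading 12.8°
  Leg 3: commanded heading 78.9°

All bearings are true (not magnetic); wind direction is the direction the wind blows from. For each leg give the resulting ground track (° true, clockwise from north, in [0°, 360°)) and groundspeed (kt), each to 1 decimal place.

Leg 1: track=96.7°, groundspeed=109.2 kt
Leg 2: track=21.7°, groundspeed=93.9 kt
Leg 3: track=83.2°, groundspeed=107.7 kt

Leg 1: heading 94.4°; drift +2.3° → track 96.7°, groundspeed 109.2 kt
Leg 2: heading 12.8°; drift +8.9° → track 21.7°, groundspeed 93.9 kt
Leg 3: heading 78.9°; drift +4.3° → track 83.2°, groundspeed 107.7 kt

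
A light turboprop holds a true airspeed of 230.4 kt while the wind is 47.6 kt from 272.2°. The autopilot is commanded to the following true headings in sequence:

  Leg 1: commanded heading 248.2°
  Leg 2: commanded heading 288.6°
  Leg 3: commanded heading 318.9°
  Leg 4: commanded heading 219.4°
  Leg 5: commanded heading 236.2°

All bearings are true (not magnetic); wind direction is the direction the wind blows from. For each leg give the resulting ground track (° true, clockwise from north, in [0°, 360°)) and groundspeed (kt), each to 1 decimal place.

Leg 1: track=242.3°, groundspeed=187.9 kt
Leg 2: track=292.8°, groundspeed=185.2 kt
Leg 3: track=328.8°, groundspeed=200.8 kt
Leg 4: track=208.7°, groundspeed=205.2 kt
Leg 5: track=227.9°, groundspeed=193.9 kt

Leg 1: heading 248.2°; drift -5.9° → track 242.3°, groundspeed 187.9 kt
Leg 2: heading 288.6°; drift +4.2° → track 292.8°, groundspeed 185.2 kt
Leg 3: heading 318.9°; drift +9.9° → track 328.8°, groundspeed 200.8 kt
Leg 4: heading 219.4°; drift -10.7° → track 208.7°, groundspeed 205.2 kt
Leg 5: heading 236.2°; drift -8.3° → track 227.9°, groundspeed 193.9 kt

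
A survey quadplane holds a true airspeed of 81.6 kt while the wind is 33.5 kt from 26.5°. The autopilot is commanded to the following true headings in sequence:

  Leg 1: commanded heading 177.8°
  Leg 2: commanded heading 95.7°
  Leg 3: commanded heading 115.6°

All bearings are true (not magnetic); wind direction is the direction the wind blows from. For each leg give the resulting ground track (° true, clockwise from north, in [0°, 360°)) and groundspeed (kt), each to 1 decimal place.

Leg 1: heading 177.8°; drift +8.2° → track 186.0°, groundspeed 112.1 kt
Leg 2: heading 95.7°; drift +24.2° → track 119.9°, groundspeed 76.4 kt
Leg 3: heading 115.6°; drift +22.4° → track 138.0°, groundspeed 87.7 kt

Leg 1: track=186.0°, groundspeed=112.1 kt
Leg 2: track=119.9°, groundspeed=76.4 kt
Leg 3: track=138.0°, groundspeed=87.7 kt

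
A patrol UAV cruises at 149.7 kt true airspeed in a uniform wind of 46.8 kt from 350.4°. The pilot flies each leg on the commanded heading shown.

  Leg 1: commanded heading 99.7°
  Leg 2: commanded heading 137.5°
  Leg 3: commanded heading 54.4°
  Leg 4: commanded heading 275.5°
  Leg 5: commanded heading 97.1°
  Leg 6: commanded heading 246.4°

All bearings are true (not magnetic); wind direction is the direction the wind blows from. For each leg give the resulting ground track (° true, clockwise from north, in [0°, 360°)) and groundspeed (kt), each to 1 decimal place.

Leg 1: track=114.7°, groundspeed=171.0 kt
Leg 2: track=145.2°, groundspeed=190.7 kt
Leg 3: track=72.4°, groundspeed=135.9 kt
Leg 4: track=257.3°, groundspeed=144.7 kt
Leg 5: track=112.5°, groundspeed=169.2 kt
Leg 6: track=230.7°, groundspeed=167.3 kt

Leg 1: heading 99.7°; drift +15.0° → track 114.7°, groundspeed 171.0 kt
Leg 2: heading 137.5°; drift +7.7° → track 145.2°, groundspeed 190.7 kt
Leg 3: heading 54.4°; drift +18.0° → track 72.4°, groundspeed 135.9 kt
Leg 4: heading 275.5°; drift -18.2° → track 257.3°, groundspeed 144.7 kt
Leg 5: heading 97.1°; drift +15.4° → track 112.5°, groundspeed 169.2 kt
Leg 6: heading 246.4°; drift -15.7° → track 230.7°, groundspeed 167.3 kt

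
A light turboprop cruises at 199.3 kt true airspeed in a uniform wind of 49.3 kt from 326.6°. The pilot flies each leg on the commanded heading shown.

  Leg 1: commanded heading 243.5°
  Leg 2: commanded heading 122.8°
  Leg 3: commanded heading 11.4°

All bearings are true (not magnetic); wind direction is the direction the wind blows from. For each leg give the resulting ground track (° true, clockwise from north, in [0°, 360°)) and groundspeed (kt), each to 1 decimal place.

Leg 1: heading 243.5°; drift -14.2° → track 229.3°, groundspeed 199.5 kt
Leg 2: heading 122.8°; drift +4.7° → track 127.5°, groundspeed 245.2 kt
Leg 3: heading 11.4°; drift +11.9° → track 23.3°, groundspeed 168.0 kt

Leg 1: track=229.3°, groundspeed=199.5 kt
Leg 2: track=127.5°, groundspeed=245.2 kt
Leg 3: track=23.3°, groundspeed=168.0 kt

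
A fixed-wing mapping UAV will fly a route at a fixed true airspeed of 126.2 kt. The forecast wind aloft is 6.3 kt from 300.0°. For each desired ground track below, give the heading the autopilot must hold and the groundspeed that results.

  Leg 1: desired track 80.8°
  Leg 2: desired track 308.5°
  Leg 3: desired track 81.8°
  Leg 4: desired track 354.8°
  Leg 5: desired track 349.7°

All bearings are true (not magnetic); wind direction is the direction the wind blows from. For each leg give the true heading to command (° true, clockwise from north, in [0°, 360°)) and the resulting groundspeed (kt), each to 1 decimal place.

Leg 1: desired track 80.8°; wind correction -1.8° → command heading 79.0°, groundspeed 131.0 kt
Leg 2: desired track 308.5°; wind correction -0.4° → command heading 308.1°, groundspeed 120.0 kt
Leg 3: desired track 81.8°; wind correction -1.8° → command heading 80.0°, groundspeed 131.1 kt
Leg 4: desired track 354.8°; wind correction -2.3° → command heading 352.5°, groundspeed 122.5 kt
Leg 5: desired track 349.7°; wind correction -2.2° → command heading 347.5°, groundspeed 122.0 kt

Leg 1: heading=79.0°, groundspeed=131.0 kt
Leg 2: heading=308.1°, groundspeed=120.0 kt
Leg 3: heading=80.0°, groundspeed=131.1 kt
Leg 4: heading=352.5°, groundspeed=122.5 kt
Leg 5: heading=347.5°, groundspeed=122.0 kt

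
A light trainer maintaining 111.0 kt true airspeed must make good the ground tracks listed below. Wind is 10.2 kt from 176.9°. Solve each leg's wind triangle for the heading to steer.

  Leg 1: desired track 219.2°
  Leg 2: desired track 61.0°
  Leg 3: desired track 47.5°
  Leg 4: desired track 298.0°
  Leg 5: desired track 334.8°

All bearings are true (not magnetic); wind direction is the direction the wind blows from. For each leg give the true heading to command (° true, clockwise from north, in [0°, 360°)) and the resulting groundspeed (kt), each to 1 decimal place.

Leg 1: desired track 219.2°; wind correction -3.5° → command heading 215.7°, groundspeed 103.2 kt
Leg 2: desired track 61.0°; wind correction +4.7° → command heading 65.7°, groundspeed 115.1 kt
Leg 3: desired track 47.5°; wind correction +4.1° → command heading 51.6°, groundspeed 117.2 kt
Leg 4: desired track 298.0°; wind correction -4.5° → command heading 293.5°, groundspeed 115.9 kt
Leg 5: desired track 334.8°; wind correction -2.0° → command heading 332.8°, groundspeed 120.4 kt

Leg 1: heading=215.7°, groundspeed=103.2 kt
Leg 2: heading=65.7°, groundspeed=115.1 kt
Leg 3: heading=51.6°, groundspeed=117.2 kt
Leg 4: heading=293.5°, groundspeed=115.9 kt
Leg 5: heading=332.8°, groundspeed=120.4 kt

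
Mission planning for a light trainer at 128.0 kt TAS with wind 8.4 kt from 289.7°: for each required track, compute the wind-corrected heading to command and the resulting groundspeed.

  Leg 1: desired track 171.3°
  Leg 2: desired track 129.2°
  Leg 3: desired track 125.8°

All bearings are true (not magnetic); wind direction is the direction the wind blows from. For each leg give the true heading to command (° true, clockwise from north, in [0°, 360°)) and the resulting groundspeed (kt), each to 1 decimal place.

Leg 1: desired track 171.3°; wind correction +3.3° → command heading 174.6°, groundspeed 131.8 kt
Leg 2: desired track 129.2°; wind correction +1.3° → command heading 130.5°, groundspeed 135.9 kt
Leg 3: desired track 125.8°; wind correction +1.0° → command heading 126.8°, groundspeed 136.0 kt

Leg 1: heading=174.6°, groundspeed=131.8 kt
Leg 2: heading=130.5°, groundspeed=135.9 kt
Leg 3: heading=126.8°, groundspeed=136.0 kt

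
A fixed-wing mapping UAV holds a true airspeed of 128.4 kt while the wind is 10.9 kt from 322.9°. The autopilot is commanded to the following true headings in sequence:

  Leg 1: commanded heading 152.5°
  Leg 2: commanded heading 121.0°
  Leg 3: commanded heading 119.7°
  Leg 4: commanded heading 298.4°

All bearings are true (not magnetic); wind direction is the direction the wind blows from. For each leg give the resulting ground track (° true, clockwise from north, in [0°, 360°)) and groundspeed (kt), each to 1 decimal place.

Leg 1: heading 152.5°; drift -0.7° → track 151.8°, groundspeed 139.2 kt
Leg 2: heading 121.0°; drift +1.7° → track 122.7°, groundspeed 138.6 kt
Leg 3: heading 119.7°; drift +1.8° → track 121.5°, groundspeed 138.5 kt
Leg 4: heading 298.4°; drift -2.2° → track 296.2°, groundspeed 118.6 kt

Leg 1: track=151.8°, groundspeed=139.2 kt
Leg 2: track=122.7°, groundspeed=138.6 kt
Leg 3: track=121.5°, groundspeed=138.5 kt
Leg 4: track=296.2°, groundspeed=118.6 kt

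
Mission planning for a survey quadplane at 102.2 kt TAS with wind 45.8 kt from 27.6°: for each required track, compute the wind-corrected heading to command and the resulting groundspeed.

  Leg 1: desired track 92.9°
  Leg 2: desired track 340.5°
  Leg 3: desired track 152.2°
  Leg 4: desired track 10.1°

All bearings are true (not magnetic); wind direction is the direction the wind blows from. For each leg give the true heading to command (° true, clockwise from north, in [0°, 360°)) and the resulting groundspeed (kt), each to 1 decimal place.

Leg 1: heading=68.9°, groundspeed=74.2 kt
Leg 2: heading=359.7°, groundspeed=65.4 kt
Leg 3: heading=130.6°, groundspeed=121.0 kt
Leg 4: heading=17.8°, groundspeed=57.6 kt

Leg 1: desired track 92.9°; wind correction -24.0° → command heading 68.9°, groundspeed 74.2 kt
Leg 2: desired track 340.5°; wind correction +19.2° → command heading 359.7°, groundspeed 65.4 kt
Leg 3: desired track 152.2°; wind correction -21.6° → command heading 130.6°, groundspeed 121.0 kt
Leg 4: desired track 10.1°; wind correction +7.7° → command heading 17.8°, groundspeed 57.6 kt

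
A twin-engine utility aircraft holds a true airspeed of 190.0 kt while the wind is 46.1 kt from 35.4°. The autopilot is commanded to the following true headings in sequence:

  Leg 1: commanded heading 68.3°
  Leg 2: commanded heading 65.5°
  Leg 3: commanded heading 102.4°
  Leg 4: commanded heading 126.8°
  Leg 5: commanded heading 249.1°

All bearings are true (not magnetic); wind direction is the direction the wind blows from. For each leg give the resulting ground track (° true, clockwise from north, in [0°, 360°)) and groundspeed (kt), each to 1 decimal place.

Leg 1: heading 68.3°; drift +9.4° → track 77.7°, groundspeed 153.4 kt
Leg 2: heading 65.5°; drift +8.8° → track 74.3°, groundspeed 151.9 kt
Leg 3: heading 102.4°; drift +13.9° → track 116.3°, groundspeed 177.1 kt
Leg 4: heading 126.8°; drift +13.6° → track 140.4°, groundspeed 196.6 kt
Leg 5: heading 249.1°; drift -6.4° → track 242.7°, groundspeed 229.8 kt

Leg 1: track=77.7°, groundspeed=153.4 kt
Leg 2: track=74.3°, groundspeed=151.9 kt
Leg 3: track=116.3°, groundspeed=177.1 kt
Leg 4: track=140.4°, groundspeed=196.6 kt
Leg 5: track=242.7°, groundspeed=229.8 kt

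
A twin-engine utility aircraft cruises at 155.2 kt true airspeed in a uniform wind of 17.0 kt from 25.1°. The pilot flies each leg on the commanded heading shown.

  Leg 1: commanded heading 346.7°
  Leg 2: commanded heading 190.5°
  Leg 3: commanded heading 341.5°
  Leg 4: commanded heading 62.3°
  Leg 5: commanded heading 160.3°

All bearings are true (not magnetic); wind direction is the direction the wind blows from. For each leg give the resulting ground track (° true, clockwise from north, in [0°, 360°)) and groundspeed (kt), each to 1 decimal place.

Leg 1: track=342.4°, groundspeed=142.3 kt
Leg 2: track=191.9°, groundspeed=171.7 kt
Leg 3: track=336.8°, groundspeed=143.4 kt
Leg 4: track=66.4°, groundspeed=142.0 kt
Leg 5: track=164.4°, groundspeed=167.7 kt

Leg 1: heading 346.7°; drift -4.3° → track 342.4°, groundspeed 142.3 kt
Leg 2: heading 190.5°; drift +1.4° → track 191.9°, groundspeed 171.7 kt
Leg 3: heading 341.5°; drift -4.7° → track 336.8°, groundspeed 143.4 kt
Leg 4: heading 62.3°; drift +4.1° → track 66.4°, groundspeed 142.0 kt
Leg 5: heading 160.3°; drift +4.1° → track 164.4°, groundspeed 167.7 kt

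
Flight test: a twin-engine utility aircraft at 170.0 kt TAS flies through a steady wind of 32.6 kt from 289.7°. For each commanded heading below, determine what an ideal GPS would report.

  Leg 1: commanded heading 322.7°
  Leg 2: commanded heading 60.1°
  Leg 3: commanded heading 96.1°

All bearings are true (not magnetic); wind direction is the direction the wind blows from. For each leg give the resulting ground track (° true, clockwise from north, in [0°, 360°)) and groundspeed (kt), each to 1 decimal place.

Leg 1: track=329.8°, groundspeed=143.8 kt
Leg 2: track=67.5°, groundspeed=192.7 kt
Leg 3: track=98.3°, groundspeed=201.8 kt

Leg 1: heading 322.7°; drift +7.1° → track 329.8°, groundspeed 143.8 kt
Leg 2: heading 60.1°; drift +7.4° → track 67.5°, groundspeed 192.7 kt
Leg 3: heading 96.1°; drift +2.2° → track 98.3°, groundspeed 201.8 kt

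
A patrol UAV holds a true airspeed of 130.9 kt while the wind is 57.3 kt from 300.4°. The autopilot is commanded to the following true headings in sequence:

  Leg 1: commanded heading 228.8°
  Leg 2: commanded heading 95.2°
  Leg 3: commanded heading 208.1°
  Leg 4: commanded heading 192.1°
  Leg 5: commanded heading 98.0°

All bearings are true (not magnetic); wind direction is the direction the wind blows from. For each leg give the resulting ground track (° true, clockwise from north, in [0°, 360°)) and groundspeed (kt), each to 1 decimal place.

Leg 1: track=203.1°, groundspeed=125.2 kt
Leg 2: track=102.8°, groundspeed=184.4 kt
Leg 3: track=184.8°, groundspeed=145.0 kt
Leg 4: track=172.0°, groundspeed=158.5 kt
Leg 5: track=104.8°, groundspeed=185.2 kt

Leg 1: heading 228.8°; drift -25.7° → track 203.1°, groundspeed 125.2 kt
Leg 2: heading 95.2°; drift +7.6° → track 102.8°, groundspeed 184.4 kt
Leg 3: heading 208.1°; drift -23.3° → track 184.8°, groundspeed 145.0 kt
Leg 4: heading 192.1°; drift -20.1° → track 172.0°, groundspeed 158.5 kt
Leg 5: heading 98.0°; drift +6.8° → track 104.8°, groundspeed 185.2 kt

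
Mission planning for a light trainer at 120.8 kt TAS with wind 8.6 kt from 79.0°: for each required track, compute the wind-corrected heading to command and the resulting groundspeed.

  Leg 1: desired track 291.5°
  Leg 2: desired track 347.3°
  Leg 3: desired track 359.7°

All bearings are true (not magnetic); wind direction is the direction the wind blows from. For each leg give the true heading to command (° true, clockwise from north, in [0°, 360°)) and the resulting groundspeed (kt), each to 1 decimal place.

Leg 1: desired track 291.5°; wind correction +2.2° → command heading 293.7°, groundspeed 128.0 kt
Leg 2: desired track 347.3°; wind correction +4.1° → command heading 351.4°, groundspeed 120.7 kt
Leg 3: desired track 359.7°; wind correction +4.0° → command heading 3.7°, groundspeed 118.9 kt

Leg 1: heading=293.7°, groundspeed=128.0 kt
Leg 2: heading=351.4°, groundspeed=120.7 kt
Leg 3: heading=3.7°, groundspeed=118.9 kt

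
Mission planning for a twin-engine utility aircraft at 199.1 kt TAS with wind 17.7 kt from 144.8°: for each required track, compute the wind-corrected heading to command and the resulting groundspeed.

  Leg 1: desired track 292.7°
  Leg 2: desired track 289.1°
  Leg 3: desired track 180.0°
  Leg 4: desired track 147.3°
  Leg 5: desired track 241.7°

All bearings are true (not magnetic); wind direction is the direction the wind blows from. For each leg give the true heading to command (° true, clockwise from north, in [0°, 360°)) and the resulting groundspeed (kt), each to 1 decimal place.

Leg 1: desired track 292.7°; wind correction -2.7° → command heading 290.0°, groundspeed 213.9 kt
Leg 2: desired track 289.1°; wind correction -3.0° → command heading 286.1°, groundspeed 213.2 kt
Leg 3: desired track 180.0°; wind correction -2.9° → command heading 177.1°, groundspeed 184.4 kt
Leg 4: desired track 147.3°; wind correction -0.2° → command heading 147.1°, groundspeed 181.4 kt
Leg 5: desired track 241.7°; wind correction -5.1° → command heading 236.6°, groundspeed 200.4 kt

Leg 1: heading=290.0°, groundspeed=213.9 kt
Leg 2: heading=286.1°, groundspeed=213.2 kt
Leg 3: heading=177.1°, groundspeed=184.4 kt
Leg 4: heading=147.1°, groundspeed=181.4 kt
Leg 5: heading=236.6°, groundspeed=200.4 kt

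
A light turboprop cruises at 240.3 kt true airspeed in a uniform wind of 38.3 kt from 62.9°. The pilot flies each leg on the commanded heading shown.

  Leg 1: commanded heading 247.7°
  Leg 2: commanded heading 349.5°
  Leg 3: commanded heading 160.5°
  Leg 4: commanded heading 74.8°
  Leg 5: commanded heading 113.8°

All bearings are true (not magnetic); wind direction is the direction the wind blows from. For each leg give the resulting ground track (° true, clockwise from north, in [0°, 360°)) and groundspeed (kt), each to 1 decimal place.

Leg 1: track=247.0°, groundspeed=278.5 kt
Leg 2: track=340.4°, groundspeed=232.3 kt
Leg 3: track=169.3°, groundspeed=248.3 kt
Leg 4: track=77.0°, groundspeed=203.0 kt
Leg 5: track=121.6°, groundspeed=218.2 kt

Leg 1: heading 247.7°; drift -0.7° → track 247.0°, groundspeed 278.5 kt
Leg 2: heading 349.5°; drift -9.1° → track 340.4°, groundspeed 232.3 kt
Leg 3: heading 160.5°; drift +8.8° → track 169.3°, groundspeed 248.3 kt
Leg 4: heading 74.8°; drift +2.2° → track 77.0°, groundspeed 203.0 kt
Leg 5: heading 113.8°; drift +7.8° → track 121.6°, groundspeed 218.2 kt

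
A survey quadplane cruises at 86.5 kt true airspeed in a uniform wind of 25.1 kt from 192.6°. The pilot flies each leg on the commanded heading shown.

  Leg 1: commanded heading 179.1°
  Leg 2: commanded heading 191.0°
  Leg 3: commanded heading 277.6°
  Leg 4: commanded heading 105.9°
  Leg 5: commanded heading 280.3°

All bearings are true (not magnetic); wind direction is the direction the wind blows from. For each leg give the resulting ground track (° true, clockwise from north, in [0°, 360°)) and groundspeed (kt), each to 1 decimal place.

Leg 1: heading 179.1°; drift -5.4° → track 173.7°, groundspeed 62.4 kt
Leg 2: heading 191.0°; drift -0.7° → track 190.3°, groundspeed 61.4 kt
Leg 3: heading 277.6°; drift +16.5° → track 294.1°, groundspeed 87.9 kt
Leg 4: heading 105.9°; drift -16.4° → track 89.5°, groundspeed 88.7 kt
Leg 5: heading 280.3°; drift +16.3° → track 296.6°, groundspeed 89.1 kt

Leg 1: track=173.7°, groundspeed=62.4 kt
Leg 2: track=190.3°, groundspeed=61.4 kt
Leg 3: track=294.1°, groundspeed=87.9 kt
Leg 4: track=89.5°, groundspeed=88.7 kt
Leg 5: track=296.6°, groundspeed=89.1 kt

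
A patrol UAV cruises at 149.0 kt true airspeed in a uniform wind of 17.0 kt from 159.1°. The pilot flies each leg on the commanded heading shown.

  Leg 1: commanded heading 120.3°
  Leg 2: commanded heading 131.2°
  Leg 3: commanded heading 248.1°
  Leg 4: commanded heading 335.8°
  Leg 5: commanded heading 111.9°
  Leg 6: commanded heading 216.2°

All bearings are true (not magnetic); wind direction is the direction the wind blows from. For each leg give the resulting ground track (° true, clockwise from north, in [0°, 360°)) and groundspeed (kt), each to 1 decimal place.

Leg 1: heading 120.3°; drift -4.5° → track 115.8°, groundspeed 136.2 kt
Leg 2: heading 131.2°; drift -3.4° → track 127.8°, groundspeed 134.2 kt
Leg 3: heading 248.1°; drift +6.5° → track 254.6°, groundspeed 149.7 kt
Leg 4: heading 335.8°; drift +0.3° → track 336.1°, groundspeed 166.0 kt
Leg 5: heading 111.9°; drift -5.2° → track 106.7°, groundspeed 138.0 kt
Leg 6: heading 216.2°; drift +5.8° → track 222.0°, groundspeed 140.5 kt

Leg 1: track=115.8°, groundspeed=136.2 kt
Leg 2: track=127.8°, groundspeed=134.2 kt
Leg 3: track=254.6°, groundspeed=149.7 kt
Leg 4: track=336.1°, groundspeed=166.0 kt
Leg 5: track=106.7°, groundspeed=138.0 kt
Leg 6: track=222.0°, groundspeed=140.5 kt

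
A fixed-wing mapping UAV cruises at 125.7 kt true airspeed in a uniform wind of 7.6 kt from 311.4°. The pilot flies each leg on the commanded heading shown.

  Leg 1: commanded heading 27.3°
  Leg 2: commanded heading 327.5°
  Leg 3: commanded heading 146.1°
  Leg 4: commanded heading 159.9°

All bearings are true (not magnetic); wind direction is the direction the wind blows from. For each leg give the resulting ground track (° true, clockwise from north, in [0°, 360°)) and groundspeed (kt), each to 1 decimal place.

Leg 1: track=30.7°, groundspeed=124.1 kt
Leg 2: track=328.5°, groundspeed=118.4 kt
Leg 3: track=145.3°, groundspeed=133.1 kt
Leg 4: track=158.3°, groundspeed=132.4 kt

Leg 1: heading 27.3°; drift +3.4° → track 30.7°, groundspeed 124.1 kt
Leg 2: heading 327.5°; drift +1.0° → track 328.5°, groundspeed 118.4 kt
Leg 3: heading 146.1°; drift -0.8° → track 145.3°, groundspeed 133.1 kt
Leg 4: heading 159.9°; drift -1.6° → track 158.3°, groundspeed 132.4 kt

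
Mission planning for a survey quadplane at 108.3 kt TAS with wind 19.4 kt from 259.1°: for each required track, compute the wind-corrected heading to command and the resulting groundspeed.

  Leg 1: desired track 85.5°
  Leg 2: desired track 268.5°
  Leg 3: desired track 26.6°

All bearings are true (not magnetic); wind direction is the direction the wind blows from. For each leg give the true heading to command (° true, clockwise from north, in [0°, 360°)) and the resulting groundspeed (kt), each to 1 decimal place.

Leg 1: heading=86.6°, groundspeed=127.6 kt
Leg 2: heading=266.8°, groundspeed=89.1 kt
Leg 3: heading=18.4°, groundspeed=119.0 kt

Leg 1: desired track 85.5°; wind correction +1.1° → command heading 86.6°, groundspeed 127.6 kt
Leg 2: desired track 268.5°; wind correction -1.7° → command heading 266.8°, groundspeed 89.1 kt
Leg 3: desired track 26.6°; wind correction -8.2° → command heading 18.4°, groundspeed 119.0 kt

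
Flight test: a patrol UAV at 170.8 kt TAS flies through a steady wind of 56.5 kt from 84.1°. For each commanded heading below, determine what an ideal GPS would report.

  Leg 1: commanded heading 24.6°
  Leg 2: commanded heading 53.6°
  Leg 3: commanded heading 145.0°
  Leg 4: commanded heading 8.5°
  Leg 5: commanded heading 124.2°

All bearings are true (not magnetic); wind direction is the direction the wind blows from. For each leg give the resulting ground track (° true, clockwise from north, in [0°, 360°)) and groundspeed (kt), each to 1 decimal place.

Leg 1: track=5.7°, groundspeed=150.2 kt
Leg 2: track=40.4°, groundspeed=125.4 kt
Leg 3: track=164.0°, groundspeed=151.6 kt
Leg 4: track=349.3°, groundspeed=166.0 kt
Leg 5: track=140.1°, groundspeed=132.7 kt

Leg 1: heading 24.6°; drift -18.9° → track 5.7°, groundspeed 150.2 kt
Leg 2: heading 53.6°; drift -13.2° → track 40.4°, groundspeed 125.4 kt
Leg 3: heading 145.0°; drift +19.0° → track 164.0°, groundspeed 151.6 kt
Leg 4: heading 8.5°; drift -19.2° → track 349.3°, groundspeed 166.0 kt
Leg 5: heading 124.2°; drift +15.9° → track 140.1°, groundspeed 132.7 kt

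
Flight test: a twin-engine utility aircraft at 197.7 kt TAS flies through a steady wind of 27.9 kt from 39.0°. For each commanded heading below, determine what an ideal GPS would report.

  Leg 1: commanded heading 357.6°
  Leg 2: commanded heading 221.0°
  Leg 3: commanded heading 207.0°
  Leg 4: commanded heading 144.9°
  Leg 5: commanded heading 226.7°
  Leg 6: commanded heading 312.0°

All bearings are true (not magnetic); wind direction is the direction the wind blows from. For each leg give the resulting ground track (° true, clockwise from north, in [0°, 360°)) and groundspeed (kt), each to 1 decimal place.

Leg 1: track=351.6°, groundspeed=177.7 kt
Leg 2: track=220.8°, groundspeed=225.6 kt
Leg 3: track=208.5°, groundspeed=225.1 kt
Leg 4: track=152.3°, groundspeed=207.1 kt
Leg 5: track=225.7°, groundspeed=225.4 kt
Leg 6: track=303.9°, groundspeed=198.2 kt

Leg 1: heading 357.6°; drift -6.0° → track 351.6°, groundspeed 177.7 kt
Leg 2: heading 221.0°; drift -0.2° → track 220.8°, groundspeed 225.6 kt
Leg 3: heading 207.0°; drift +1.5° → track 208.5°, groundspeed 225.1 kt
Leg 4: heading 144.9°; drift +7.4° → track 152.3°, groundspeed 207.1 kt
Leg 5: heading 226.7°; drift -1.0° → track 225.7°, groundspeed 225.4 kt
Leg 6: heading 312.0°; drift -8.1° → track 303.9°, groundspeed 198.2 kt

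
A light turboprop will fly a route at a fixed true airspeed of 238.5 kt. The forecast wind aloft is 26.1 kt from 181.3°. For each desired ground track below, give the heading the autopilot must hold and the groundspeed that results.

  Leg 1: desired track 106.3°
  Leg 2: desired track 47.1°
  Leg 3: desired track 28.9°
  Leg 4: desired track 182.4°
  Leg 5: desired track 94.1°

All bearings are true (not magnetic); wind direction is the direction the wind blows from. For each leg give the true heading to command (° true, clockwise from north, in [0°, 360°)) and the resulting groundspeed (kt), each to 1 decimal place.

Leg 1: desired track 106.3°; wind correction +6.1° → command heading 112.4°, groundspeed 230.4 kt
Leg 2: desired track 47.1°; wind correction +4.5° → command heading 51.6°, groundspeed 256.0 kt
Leg 3: desired track 28.9°; wind correction +2.9° → command heading 31.8°, groundspeed 261.3 kt
Leg 4: desired track 182.4°; wind correction -0.1° → command heading 182.3°, groundspeed 212.4 kt
Leg 5: desired track 94.1°; wind correction +6.3° → command heading 100.4°, groundspeed 235.8 kt

Leg 1: heading=112.4°, groundspeed=230.4 kt
Leg 2: heading=51.6°, groundspeed=256.0 kt
Leg 3: heading=31.8°, groundspeed=261.3 kt
Leg 4: heading=182.3°, groundspeed=212.4 kt
Leg 5: heading=100.4°, groundspeed=235.8 kt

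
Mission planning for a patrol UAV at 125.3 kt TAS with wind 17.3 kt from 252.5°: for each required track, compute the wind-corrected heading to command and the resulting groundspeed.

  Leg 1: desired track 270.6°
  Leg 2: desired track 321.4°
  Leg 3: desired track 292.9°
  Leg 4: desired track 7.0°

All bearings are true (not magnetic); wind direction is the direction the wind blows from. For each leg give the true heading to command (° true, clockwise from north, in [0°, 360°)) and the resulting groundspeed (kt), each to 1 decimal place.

Leg 1: desired track 270.6°; wind correction -2.5° → command heading 268.1°, groundspeed 108.7 kt
Leg 2: desired track 321.4°; wind correction -7.4° → command heading 314.0°, groundspeed 118.0 kt
Leg 3: desired track 292.9°; wind correction -5.1° → command heading 287.8°, groundspeed 111.6 kt
Leg 4: desired track 7.0°; wind correction -7.2° → command heading 359.8°, groundspeed 131.5 kt

Leg 1: heading=268.1°, groundspeed=108.7 kt
Leg 2: heading=314.0°, groundspeed=118.0 kt
Leg 3: heading=287.8°, groundspeed=111.6 kt
Leg 4: heading=359.8°, groundspeed=131.5 kt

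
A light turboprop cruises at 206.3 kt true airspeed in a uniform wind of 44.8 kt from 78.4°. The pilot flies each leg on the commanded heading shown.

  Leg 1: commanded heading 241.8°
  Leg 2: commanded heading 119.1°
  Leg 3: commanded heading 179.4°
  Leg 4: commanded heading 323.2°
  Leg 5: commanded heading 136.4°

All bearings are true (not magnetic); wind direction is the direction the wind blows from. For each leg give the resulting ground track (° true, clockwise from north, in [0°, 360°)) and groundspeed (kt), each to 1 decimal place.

Leg 1: heading 241.8°; drift +2.9° → track 244.7°, groundspeed 249.6 kt
Leg 2: heading 119.1°; drift +9.6° → track 128.7°, groundspeed 174.8 kt
Leg 3: heading 179.4°; drift +11.6° → track 191.0°, groundspeed 219.3 kt
Leg 4: heading 323.2°; drift -10.2° → track 313.0°, groundspeed 229.0 kt
Leg 5: heading 136.4°; drift +11.8° → track 148.2°, groundspeed 186.5 kt

Leg 1: track=244.7°, groundspeed=249.6 kt
Leg 2: track=128.7°, groundspeed=174.8 kt
Leg 3: track=191.0°, groundspeed=219.3 kt
Leg 4: track=313.0°, groundspeed=229.0 kt
Leg 5: track=148.2°, groundspeed=186.5 kt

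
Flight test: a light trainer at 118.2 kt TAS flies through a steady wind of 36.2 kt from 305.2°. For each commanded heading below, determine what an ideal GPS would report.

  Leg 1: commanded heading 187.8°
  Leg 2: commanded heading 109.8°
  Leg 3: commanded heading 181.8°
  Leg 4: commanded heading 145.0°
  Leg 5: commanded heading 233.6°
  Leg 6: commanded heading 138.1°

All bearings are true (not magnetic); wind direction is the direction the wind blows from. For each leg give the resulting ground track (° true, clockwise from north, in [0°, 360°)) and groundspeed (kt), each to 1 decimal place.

Leg 1: track=174.4°, groundspeed=138.6 kt
Leg 2: track=113.4°, groundspeed=153.4 kt
Leg 3: track=169.5°, groundspeed=141.4 kt
Leg 4: track=140.4°, groundspeed=152.8 kt
Leg 5: track=215.8°, groundspeed=112.2 kt
Leg 6: track=135.1°, groundspeed=153.7 kt

Leg 1: heading 187.8°; drift -13.4° → track 174.4°, groundspeed 138.6 kt
Leg 2: heading 109.8°; drift +3.6° → track 113.4°, groundspeed 153.4 kt
Leg 3: heading 181.8°; drift -12.3° → track 169.5°, groundspeed 141.4 kt
Leg 4: heading 145.0°; drift -4.6° → track 140.4°, groundspeed 152.8 kt
Leg 5: heading 233.6°; drift -17.8° → track 215.8°, groundspeed 112.2 kt
Leg 6: heading 138.1°; drift -3.0° → track 135.1°, groundspeed 153.7 kt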